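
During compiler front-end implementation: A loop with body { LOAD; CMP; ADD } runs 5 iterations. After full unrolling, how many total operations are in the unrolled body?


Loop body operations: LOAD, CMP, ADD (3 ops per iteration)
Unrolling 5 iterations:
  Iteration 1: LOAD, CMP, ADD (3 ops)
  Iteration 2: LOAD, CMP, ADD (3 ops)
  Iteration 3: LOAD, CMP, ADD (3 ops)
  Iteration 4: LOAD, CMP, ADD (3 ops)
  Iteration 5: LOAD, CMP, ADD (3 ops)
Total: 5 iterations * 3 ops/iter = 15 operations

15


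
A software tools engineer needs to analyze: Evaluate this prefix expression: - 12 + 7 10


Parsing prefix expression: - 12 + 7 10
Step 1: Innermost operation '+ 7 10'
  7 + 10 = 17
Step 2: Outer operation '- 12 [17]'
  12 - 17 = -5

-5


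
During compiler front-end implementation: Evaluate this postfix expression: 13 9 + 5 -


Processing tokens left to right:
Push 13, Push 9
Pop 13 and 9, compute 13 + 9 = 22, push 22
Push 5
Pop 22 and 5, compute 22 - 5 = 17, push 17
Stack result: 17

17


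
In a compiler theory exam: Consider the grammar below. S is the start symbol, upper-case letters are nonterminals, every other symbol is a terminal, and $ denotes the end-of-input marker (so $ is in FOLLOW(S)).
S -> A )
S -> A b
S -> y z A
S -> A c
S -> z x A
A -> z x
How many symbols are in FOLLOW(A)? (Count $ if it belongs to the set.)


S is the start symbol and does not occur in any rule body, so FOLLOW(S) = {$}.
Examining every occurrence of A in a rule body:
  S -> A ) : A is followed by terminal ')' -> add ')'
  S -> A b : A is followed by terminal 'b' -> add 'b'
  S -> y z A : A is at the right end -> add FOLLOW(S) = {$}
  S -> A c : A is followed by terminal 'c' -> add 'c'
  S -> z x A : A is at the right end -> add FOLLOW(S) = {$} (already in the set)
  A -> z x : A does not occur in the body -> contributes nothing
FOLLOW(A) = {), b, c, $}
Count: 4

4


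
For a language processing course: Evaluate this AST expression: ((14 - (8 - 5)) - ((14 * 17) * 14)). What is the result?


Expression: ((14 - (8 - 5)) - ((14 * 17) * 14))
Evaluating step by step:
  8 - 5 = 3
  14 - 3 = 11
  14 * 17 = 238
  238 * 14 = 3332
  11 - 3332 = -3321
Result: -3321

-3321


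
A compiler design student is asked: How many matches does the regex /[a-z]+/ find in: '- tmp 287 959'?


Pattern: /[a-z]+/ (identifiers)
Input: '- tmp 287 959'
Scanning for matches:
  Match 1: 'tmp'
Total matches: 1

1


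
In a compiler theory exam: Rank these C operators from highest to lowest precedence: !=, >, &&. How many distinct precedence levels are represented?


Looking up precedence for each operator:
  != -> precedence 3
  > -> precedence 4
  && -> precedence 2
Sorted highest to lowest: >, !=, &&
Distinct precedence values: [4, 3, 2]
Number of distinct levels: 3

3


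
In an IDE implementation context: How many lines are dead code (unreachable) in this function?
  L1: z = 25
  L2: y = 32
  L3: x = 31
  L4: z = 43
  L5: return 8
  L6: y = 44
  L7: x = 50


Analyzing control flow:
  L1: reachable (before return)
  L2: reachable (before return)
  L3: reachable (before return)
  L4: reachable (before return)
  L5: reachable (return statement)
  L6: DEAD (after return at L5)
  L7: DEAD (after return at L5)
Return at L5, total lines = 7
Dead lines: L6 through L7
Count: 2

2


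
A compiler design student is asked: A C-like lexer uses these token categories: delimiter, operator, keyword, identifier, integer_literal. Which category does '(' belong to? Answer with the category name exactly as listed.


Token: '('
Checking categories:
  identifier: no
  integer_literal: no
  operator: no
  keyword: no
  delimiter: YES
Category: delimiter

delimiter


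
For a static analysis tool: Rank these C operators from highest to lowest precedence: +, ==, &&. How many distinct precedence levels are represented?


Looking up precedence for each operator:
  + -> precedence 5
  == -> precedence 3
  && -> precedence 2
Sorted highest to lowest: +, ==, &&
Distinct precedence values: [5, 3, 2]
Number of distinct levels: 3

3


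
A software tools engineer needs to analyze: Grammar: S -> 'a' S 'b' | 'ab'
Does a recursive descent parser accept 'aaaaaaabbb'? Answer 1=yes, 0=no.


Grammar accepts strings of the form a^n b^n (n >= 1)
Word: 'aaaaaaabbb'
Counting: 7 a's and 3 b's
Check: 7 == 3? No
Mismatch: a-count != b-count
Rejected

0


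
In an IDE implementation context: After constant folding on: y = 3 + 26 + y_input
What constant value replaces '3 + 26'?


Identifying constant sub-expression:
  Original: y = 3 + 26 + y_input
  3 and 26 are both compile-time constants
  Evaluating: 3 + 26 = 29
  After folding: y = 29 + y_input

29


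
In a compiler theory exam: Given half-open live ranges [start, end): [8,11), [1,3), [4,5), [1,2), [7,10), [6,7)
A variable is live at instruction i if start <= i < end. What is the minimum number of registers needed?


Live ranges:
  Var0: [8, 11)
  Var1: [1, 3)
  Var2: [4, 5)
  Var3: [1, 2)
  Var4: [7, 10)
  Var5: [6, 7)
Sweep-line events (position, delta, active):
  pos=1 start -> active=1
  pos=1 start -> active=2
  pos=2 end -> active=1
  pos=3 end -> active=0
  pos=4 start -> active=1
  pos=5 end -> active=0
  pos=6 start -> active=1
  pos=7 end -> active=0
  pos=7 start -> active=1
  pos=8 start -> active=2
  pos=10 end -> active=1
  pos=11 end -> active=0
Maximum simultaneous active: 2
Minimum registers needed: 2

2


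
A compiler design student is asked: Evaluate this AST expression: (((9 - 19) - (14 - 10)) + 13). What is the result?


Expression: (((9 - 19) - (14 - 10)) + 13)
Evaluating step by step:
  9 - 19 = -10
  14 - 10 = 4
  -10 - 4 = -14
  -14 + 13 = -1
Result: -1

-1


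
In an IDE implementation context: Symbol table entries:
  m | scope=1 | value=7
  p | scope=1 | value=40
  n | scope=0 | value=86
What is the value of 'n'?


Searching symbol table for 'n':
  m | scope=1 | value=7
  p | scope=1 | value=40
  n | scope=0 | value=86 <- MATCH
Found 'n' at scope 0 with value 86

86


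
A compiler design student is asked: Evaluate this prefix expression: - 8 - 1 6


Parsing prefix expression: - 8 - 1 6
Step 1: Innermost operation '- 1 6'
  1 - 6 = -5
Step 2: Outer operation '- 8 [-5]'
  8 - -5 = 13

13


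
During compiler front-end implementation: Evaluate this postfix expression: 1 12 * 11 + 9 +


Processing tokens left to right:
Push 1, Push 12
Pop 1 and 12, compute 1 * 12 = 12, push 12
Push 11
Pop 12 and 11, compute 12 + 11 = 23, push 23
Push 9
Pop 23 and 9, compute 23 + 9 = 32, push 32
Stack result: 32

32


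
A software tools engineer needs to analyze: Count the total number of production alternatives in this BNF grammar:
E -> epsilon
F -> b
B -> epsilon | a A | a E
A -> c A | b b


Counting alternatives per rule:
  E: 1 alternative(s)
  F: 1 alternative(s)
  B: 3 alternative(s)
  A: 2 alternative(s)
Sum: 1 + 1 + 3 + 2 = 7

7


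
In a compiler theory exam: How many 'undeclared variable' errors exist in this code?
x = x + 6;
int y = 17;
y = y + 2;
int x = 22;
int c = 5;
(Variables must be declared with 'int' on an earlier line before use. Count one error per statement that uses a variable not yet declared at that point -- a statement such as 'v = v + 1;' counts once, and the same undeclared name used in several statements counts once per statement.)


Scanning code line by line:
  Line 1: use 'x' -> ERROR (undeclared)
  Line 2: declare 'y' -> declared = ['y']
  Line 3: use 'y' -> OK (declared)
  Line 4: declare 'x' -> declared = ['x', 'y']
  Line 5: declare 'c' -> declared = ['c', 'x', 'y']
Total undeclared variable errors: 1

1


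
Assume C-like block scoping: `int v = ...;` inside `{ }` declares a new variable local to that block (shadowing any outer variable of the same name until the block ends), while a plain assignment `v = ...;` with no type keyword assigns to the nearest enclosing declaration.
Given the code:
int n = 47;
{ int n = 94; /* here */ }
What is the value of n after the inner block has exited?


Analyzing scoping rules:
Outer scope: declares n = 47
Inner block: 'int n = 94;' declares a NEW n that shadows the outer one
When the block exits the inner n goes out of scope; the outer n was never modified -> 47
Result: 47

47


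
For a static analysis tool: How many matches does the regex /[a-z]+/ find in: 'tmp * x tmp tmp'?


Pattern: /[a-z]+/ (identifiers)
Input: 'tmp * x tmp tmp'
Scanning for matches:
  Match 1: 'tmp'
  Match 2: 'x'
  Match 3: 'tmp'
  Match 4: 'tmp'
Total matches: 4

4


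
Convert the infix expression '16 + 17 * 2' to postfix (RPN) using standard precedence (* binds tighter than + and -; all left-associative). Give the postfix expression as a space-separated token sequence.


Applying the shunting-yard algorithm:
  Operand 16 -> output
  Push '+' onto operator stack -> op-stack: [+]
  Operand 17 -> output
  Push '*' onto operator stack -> op-stack: [+, *]
  Operand 2 -> output
  End of input: pop '*' to output
  End of input: pop '+' to output
Postfix result: 16 17 2 * +

16 17 2 * +


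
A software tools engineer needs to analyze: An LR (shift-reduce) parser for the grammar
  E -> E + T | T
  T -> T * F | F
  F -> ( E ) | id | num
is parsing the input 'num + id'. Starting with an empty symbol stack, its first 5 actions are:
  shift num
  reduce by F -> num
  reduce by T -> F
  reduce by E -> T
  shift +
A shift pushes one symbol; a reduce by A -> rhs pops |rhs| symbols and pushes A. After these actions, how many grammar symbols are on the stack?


Tracking the symbol stack through each action:
  Action 1: shift 'num' : push -> stack = [num] (size 1)
  Action 2: reduce by F -> num : pop 1, push F -> stack = [F] (size 1)
  Action 3: reduce by T -> F : pop 1, push T -> stack = [T] (size 1)
  Action 4: reduce by E -> T : pop 1, push E -> stack = [E] (size 1)
  Action 5: shift '+' : push -> stack = [E, +] (size 2)
Final stack size: 2

2


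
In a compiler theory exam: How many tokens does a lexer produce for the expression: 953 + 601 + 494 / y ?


Scanning '953 + 601 + 494 / y'
Token 1: '953' -> integer_literal
Token 2: '+' -> operator
Token 3: '601' -> integer_literal
Token 4: '+' -> operator
Token 5: '494' -> integer_literal
Token 6: '/' -> operator
Token 7: 'y' -> identifier
Total tokens: 7

7


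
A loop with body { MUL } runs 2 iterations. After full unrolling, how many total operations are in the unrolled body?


Loop body operations: MUL (1 op per iteration)
Unrolling 2 iterations:
  Iteration 1: MUL (1 ops)
  Iteration 2: MUL (1 ops)
Total: 2 iterations * 1 ops/iter = 2 operations

2


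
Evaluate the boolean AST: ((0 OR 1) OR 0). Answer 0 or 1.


Step 1: Evaluate inner node
  0 OR 1 = 1
Step 2: Evaluate root node
  1 OR 0 = 1

1


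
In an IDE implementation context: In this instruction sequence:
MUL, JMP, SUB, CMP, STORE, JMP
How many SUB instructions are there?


Scanning instruction sequence for SUB:
  Position 1: MUL
  Position 2: JMP
  Position 3: SUB <- MATCH
  Position 4: CMP
  Position 5: STORE
  Position 6: JMP
Matches at positions: [3]
Total SUB count: 1

1


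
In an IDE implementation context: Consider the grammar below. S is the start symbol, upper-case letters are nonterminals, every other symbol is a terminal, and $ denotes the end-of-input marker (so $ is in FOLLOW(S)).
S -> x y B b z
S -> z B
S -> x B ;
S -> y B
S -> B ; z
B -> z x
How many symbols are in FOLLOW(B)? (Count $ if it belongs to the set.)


S is the start symbol and does not occur in any rule body, so FOLLOW(S) = {$}.
Examining every occurrence of B in a rule body:
  S -> x y B b z : B is followed by terminal 'b' -> add 'b'
  S -> z B : B is at the right end -> add FOLLOW(S) = {$}
  S -> x B ; : B is followed by terminal ';' -> add ';'
  S -> y B : B is at the right end -> add FOLLOW(S) = {$} (already in the set)
  S -> B ; z : B is followed by terminal ';' -> add ';' (already in the set)
  B -> z x : B does not occur in the body -> contributes nothing
FOLLOW(B) = {;, b, $}
Count: 3

3


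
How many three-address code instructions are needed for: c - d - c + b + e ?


Expression: c - d - c + b + e
Generating three-address code (respecting * over +/- precedence):
  Instruction 1: t1 = c - d
  Instruction 2: t2 = t1 - c
  Instruction 3: t3 = t2 + b
  Instruction 4: t4 = t3 + e
Total instructions: 4

4


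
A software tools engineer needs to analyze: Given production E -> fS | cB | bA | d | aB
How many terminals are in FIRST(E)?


Production: E -> fS | cB | bA | d | aB
Examining each alternative for leading terminals:
  E -> fS : first terminal = 'f'
  E -> cB : first terminal = 'c'
  E -> bA : first terminal = 'b'
  E -> d : first terminal = 'd'
  E -> aB : first terminal = 'a'
FIRST(E) = {a, b, c, d, f}
Count: 5

5


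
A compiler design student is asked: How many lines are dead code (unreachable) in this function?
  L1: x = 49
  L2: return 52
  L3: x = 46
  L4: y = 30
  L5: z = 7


Analyzing control flow:
  L1: reachable (before return)
  L2: reachable (return statement)
  L3: DEAD (after return at L2)
  L4: DEAD (after return at L2)
  L5: DEAD (after return at L2)
Return at L2, total lines = 5
Dead lines: L3 through L5
Count: 3

3


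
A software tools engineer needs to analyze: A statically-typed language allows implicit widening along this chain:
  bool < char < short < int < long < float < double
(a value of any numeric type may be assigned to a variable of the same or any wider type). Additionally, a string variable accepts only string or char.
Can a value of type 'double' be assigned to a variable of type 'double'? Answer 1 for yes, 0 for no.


Target variable type: double
Source value type: double
Numeric ranks: double=6, double=6
Widening allowed iff rank(source) <= rank(target): 6 <= 6? Yes
Result: 1

1


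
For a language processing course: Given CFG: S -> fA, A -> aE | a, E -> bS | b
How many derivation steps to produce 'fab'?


Grammar: S -> fA, A -> aE | a, E -> bS | b
Deriving 'fab':
Step 1: S -> fA => fA
Step 2: A -> aE => faE
Step 3: E -> b => fab
Total derivation steps: 3

3


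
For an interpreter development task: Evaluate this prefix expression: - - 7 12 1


Parsing prefix expression: - - 7 12 1
Step 1: Innermost operation '- 7 12'
  7 - 12 = -5
Step 2: Outer operation '- [-5] 1'
  -5 - 1 = -6

-6


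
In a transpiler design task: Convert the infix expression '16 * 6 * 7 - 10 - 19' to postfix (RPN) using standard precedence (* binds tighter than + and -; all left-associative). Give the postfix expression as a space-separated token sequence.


Applying the shunting-yard algorithm:
  Operand 16 -> output
  Push '*' onto operator stack -> op-stack: [*]
  Operand 6 -> output
  See '*' (prec 2); top '*' (prec 2) >= it -> pop '*' to output
  Push '*' onto operator stack -> op-stack: [*]
  Operand 7 -> output
  See '-' (prec 1); top '*' (prec 2) >= it -> pop '*' to output
  Push '-' onto operator stack -> op-stack: [-]
  Operand 10 -> output
  See '-' (prec 1); top '-' (prec 1) >= it -> pop '-' to output
  Push '-' onto operator stack -> op-stack: [-]
  Operand 19 -> output
  End of input: pop '-' to output
Postfix result: 16 6 * 7 * 10 - 19 -

16 6 * 7 * 10 - 19 -


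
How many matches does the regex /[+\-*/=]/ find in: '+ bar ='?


Pattern: /[+\-*/=]/ (operators)
Input: '+ bar ='
Scanning for matches:
  Match 1: '+'
  Match 2: '='
Total matches: 2

2


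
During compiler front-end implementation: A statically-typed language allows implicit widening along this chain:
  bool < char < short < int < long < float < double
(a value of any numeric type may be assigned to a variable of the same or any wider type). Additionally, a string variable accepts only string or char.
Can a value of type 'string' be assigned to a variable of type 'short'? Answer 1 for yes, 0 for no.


Target variable type: short
Source value type: string
Rule: string cannot widen to any numeric type
Result: 0

0


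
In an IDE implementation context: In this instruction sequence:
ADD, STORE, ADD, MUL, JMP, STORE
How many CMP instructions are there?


Scanning instruction sequence for CMP:
  Position 1: ADD
  Position 2: STORE
  Position 3: ADD
  Position 4: MUL
  Position 5: JMP
  Position 6: STORE
Matches at positions: []
Total CMP count: 0

0


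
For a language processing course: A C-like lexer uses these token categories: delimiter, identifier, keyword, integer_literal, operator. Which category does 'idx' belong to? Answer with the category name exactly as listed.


Token: 'idx'
Checking categories:
  identifier: YES
  integer_literal: no
  operator: no
  keyword: no
  delimiter: no
Category: identifier

identifier


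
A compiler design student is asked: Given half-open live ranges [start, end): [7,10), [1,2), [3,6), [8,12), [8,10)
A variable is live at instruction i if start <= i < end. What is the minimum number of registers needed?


Live ranges:
  Var0: [7, 10)
  Var1: [1, 2)
  Var2: [3, 6)
  Var3: [8, 12)
  Var4: [8, 10)
Sweep-line events (position, delta, active):
  pos=1 start -> active=1
  pos=2 end -> active=0
  pos=3 start -> active=1
  pos=6 end -> active=0
  pos=7 start -> active=1
  pos=8 start -> active=2
  pos=8 start -> active=3
  pos=10 end -> active=2
  pos=10 end -> active=1
  pos=12 end -> active=0
Maximum simultaneous active: 3
Minimum registers needed: 3

3


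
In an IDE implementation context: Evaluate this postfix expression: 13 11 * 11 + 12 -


Processing tokens left to right:
Push 13, Push 11
Pop 13 and 11, compute 13 * 11 = 143, push 143
Push 11
Pop 143 and 11, compute 143 + 11 = 154, push 154
Push 12
Pop 154 and 12, compute 154 - 12 = 142, push 142
Stack result: 142

142


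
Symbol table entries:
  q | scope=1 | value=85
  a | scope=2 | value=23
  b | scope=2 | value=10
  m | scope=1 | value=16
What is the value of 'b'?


Searching symbol table for 'b':
  q | scope=1 | value=85
  a | scope=2 | value=23
  b | scope=2 | value=10 <- MATCH
  m | scope=1 | value=16
Found 'b' at scope 2 with value 10

10


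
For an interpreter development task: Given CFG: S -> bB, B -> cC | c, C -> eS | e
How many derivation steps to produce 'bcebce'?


Grammar: S -> bB, B -> cC | c, C -> eS | e
Deriving 'bcebce':
Step 1: S -> bB => bB
Step 2: B -> cC => bcC
Step 3: C -> eS => bceS
Step 4: S -> bB => bcebB
Step 5: B -> cC => bcebcC
Step 6: C -> e => bcebce
Total derivation steps: 6

6


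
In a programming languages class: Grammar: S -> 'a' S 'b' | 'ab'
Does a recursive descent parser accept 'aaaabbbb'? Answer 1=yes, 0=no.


Grammar accepts strings of the form a^n b^n (n >= 1)
Word: 'aaaabbbb'
Counting: 4 a's and 4 b's
Check: 4 == 4? Yes
Derivation (S -> aSb applied 3 time(s), then S -> ab): S => aSb => aaSbb => aaaSbbb => aaaabbbb
Accepted

1


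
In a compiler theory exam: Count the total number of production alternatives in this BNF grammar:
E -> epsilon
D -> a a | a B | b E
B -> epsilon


Counting alternatives per rule:
  E: 1 alternative(s)
  D: 3 alternative(s)
  B: 1 alternative(s)
Sum: 1 + 3 + 1 = 5

5


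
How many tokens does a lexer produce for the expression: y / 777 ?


Scanning 'y / 777'
Token 1: 'y' -> identifier
Token 2: '/' -> operator
Token 3: '777' -> integer_literal
Total tokens: 3

3


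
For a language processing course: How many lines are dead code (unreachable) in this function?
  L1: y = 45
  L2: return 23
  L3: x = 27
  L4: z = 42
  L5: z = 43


Analyzing control flow:
  L1: reachable (before return)
  L2: reachable (return statement)
  L3: DEAD (after return at L2)
  L4: DEAD (after return at L2)
  L5: DEAD (after return at L2)
Return at L2, total lines = 5
Dead lines: L3 through L5
Count: 3

3


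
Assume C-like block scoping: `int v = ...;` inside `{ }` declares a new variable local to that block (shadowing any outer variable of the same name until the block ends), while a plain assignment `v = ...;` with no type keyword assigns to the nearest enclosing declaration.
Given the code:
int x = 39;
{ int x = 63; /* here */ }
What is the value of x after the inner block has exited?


Analyzing scoping rules:
Outer scope: declares x = 39
Inner block: 'int x = 63;' declares a NEW x that shadows the outer one
When the block exits the inner x goes out of scope; the outer x was never modified -> 39
Result: 39

39


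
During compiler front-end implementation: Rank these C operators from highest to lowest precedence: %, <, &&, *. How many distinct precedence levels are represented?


Looking up precedence for each operator:
  % -> precedence 6
  < -> precedence 4
  && -> precedence 2
  * -> precedence 6
Sorted highest to lowest: %, *, <, &&
Distinct precedence values: [6, 4, 2]
Number of distinct levels: 3

3


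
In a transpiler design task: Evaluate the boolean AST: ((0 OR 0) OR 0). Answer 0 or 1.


Step 1: Evaluate inner node
  0 OR 0 = 0
Step 2: Evaluate root node
  0 OR 0 = 0

0


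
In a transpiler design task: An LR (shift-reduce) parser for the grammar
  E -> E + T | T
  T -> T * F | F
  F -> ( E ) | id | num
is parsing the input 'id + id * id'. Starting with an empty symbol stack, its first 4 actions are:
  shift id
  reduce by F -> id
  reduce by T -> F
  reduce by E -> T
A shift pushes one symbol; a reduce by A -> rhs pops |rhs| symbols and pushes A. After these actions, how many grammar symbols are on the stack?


Tracking the symbol stack through each action:
  Action 1: shift 'id' : push -> stack = [id] (size 1)
  Action 2: reduce by F -> id : pop 1, push F -> stack = [F] (size 1)
  Action 3: reduce by T -> F : pop 1, push T -> stack = [T] (size 1)
  Action 4: reduce by E -> T : pop 1, push E -> stack = [E] (size 1)
Final stack size: 1

1


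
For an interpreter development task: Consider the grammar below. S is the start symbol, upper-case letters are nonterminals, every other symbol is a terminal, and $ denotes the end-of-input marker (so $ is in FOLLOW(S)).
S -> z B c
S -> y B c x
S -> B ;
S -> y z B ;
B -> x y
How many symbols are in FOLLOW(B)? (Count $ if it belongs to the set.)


S is the start symbol and does not occur in any rule body, so FOLLOW(S) = {$}.
Examining every occurrence of B in a rule body:
  S -> z B c : B is followed by terminal 'c' -> add 'c'
  S -> y B c x : B is followed by terminal 'c' -> add 'c' (already in the set)
  S -> B ; : B is followed by terminal ';' -> add ';'
  S -> y z B ; : B is followed by terminal ';' -> add ';' (already in the set)
  B -> x y : B does not occur in the body -> contributes nothing
FOLLOW(B) = {;, c}
Count: 2

2


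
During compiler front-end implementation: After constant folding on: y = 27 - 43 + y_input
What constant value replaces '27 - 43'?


Identifying constant sub-expression:
  Original: y = 27 - 43 + y_input
  27 and 43 are both compile-time constants
  Evaluating: 27 - 43 = -16
  After folding: y = -16 + y_input

-16


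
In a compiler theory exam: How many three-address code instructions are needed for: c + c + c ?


Expression: c + c + c
Generating three-address code (respecting * over +/- precedence):
  Instruction 1: t1 = c + c
  Instruction 2: t2 = t1 + c
Total instructions: 2

2


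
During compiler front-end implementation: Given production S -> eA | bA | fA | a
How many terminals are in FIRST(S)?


Production: S -> eA | bA | fA | a
Examining each alternative for leading terminals:
  S -> eA : first terminal = 'e'
  S -> bA : first terminal = 'b'
  S -> fA : first terminal = 'f'
  S -> a : first terminal = 'a'
FIRST(S) = {a, b, e, f}
Count: 4

4


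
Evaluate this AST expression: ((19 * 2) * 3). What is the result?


Expression: ((19 * 2) * 3)
Evaluating step by step:
  19 * 2 = 38
  38 * 3 = 114
Result: 114

114


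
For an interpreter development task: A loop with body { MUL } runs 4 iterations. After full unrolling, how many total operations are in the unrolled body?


Loop body operations: MUL (1 op per iteration)
Unrolling 4 iterations:
  Iteration 1: MUL (1 ops)
  Iteration 2: MUL (1 ops)
  Iteration 3: MUL (1 ops)
  Iteration 4: MUL (1 ops)
Total: 4 iterations * 1 ops/iter = 4 operations

4


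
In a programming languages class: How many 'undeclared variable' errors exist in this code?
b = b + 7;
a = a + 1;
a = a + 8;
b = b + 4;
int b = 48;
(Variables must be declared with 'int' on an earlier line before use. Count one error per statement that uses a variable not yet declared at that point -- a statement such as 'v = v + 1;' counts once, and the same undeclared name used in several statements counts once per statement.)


Scanning code line by line:
  Line 1: use 'b' -> ERROR (undeclared)
  Line 2: use 'a' -> ERROR (undeclared)
  Line 3: use 'a' -> ERROR (undeclared)
  Line 4: use 'b' -> ERROR (undeclared)
  Line 5: declare 'b' -> declared = ['b']
Total undeclared variable errors: 4

4


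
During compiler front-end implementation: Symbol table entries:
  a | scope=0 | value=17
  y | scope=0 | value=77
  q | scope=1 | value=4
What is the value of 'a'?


Searching symbol table for 'a':
  a | scope=0 | value=17 <- MATCH
  y | scope=0 | value=77
  q | scope=1 | value=4
Found 'a' at scope 0 with value 17

17


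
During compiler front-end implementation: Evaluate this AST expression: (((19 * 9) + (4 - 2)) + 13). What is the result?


Expression: (((19 * 9) + (4 - 2)) + 13)
Evaluating step by step:
  19 * 9 = 171
  4 - 2 = 2
  171 + 2 = 173
  173 + 13 = 186
Result: 186

186


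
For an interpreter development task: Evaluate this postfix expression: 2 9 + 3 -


Processing tokens left to right:
Push 2, Push 9
Pop 2 and 9, compute 2 + 9 = 11, push 11
Push 3
Pop 11 and 3, compute 11 - 3 = 8, push 8
Stack result: 8

8


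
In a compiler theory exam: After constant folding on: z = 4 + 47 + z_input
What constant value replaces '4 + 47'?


Identifying constant sub-expression:
  Original: z = 4 + 47 + z_input
  4 and 47 are both compile-time constants
  Evaluating: 4 + 47 = 51
  After folding: z = 51 + z_input

51


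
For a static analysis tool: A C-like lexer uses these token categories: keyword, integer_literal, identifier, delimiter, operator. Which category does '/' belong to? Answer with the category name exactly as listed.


Token: '/'
Checking categories:
  identifier: no
  integer_literal: no
  operator: YES
  keyword: no
  delimiter: no
Category: operator

operator


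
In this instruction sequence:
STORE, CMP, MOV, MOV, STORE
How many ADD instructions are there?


Scanning instruction sequence for ADD:
  Position 1: STORE
  Position 2: CMP
  Position 3: MOV
  Position 4: MOV
  Position 5: STORE
Matches at positions: []
Total ADD count: 0

0


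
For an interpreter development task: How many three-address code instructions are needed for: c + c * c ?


Expression: c + c * c
Generating three-address code (respecting * over +/- precedence):
  Instruction 1: t1 = c * c
  Instruction 2: t2 = c + t1
Total instructions: 2

2


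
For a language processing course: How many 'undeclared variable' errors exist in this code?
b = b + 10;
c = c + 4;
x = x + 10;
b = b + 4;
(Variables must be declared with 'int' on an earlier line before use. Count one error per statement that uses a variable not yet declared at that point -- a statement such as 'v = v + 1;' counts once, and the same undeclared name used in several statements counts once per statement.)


Scanning code line by line:
  Line 1: use 'b' -> ERROR (undeclared)
  Line 2: use 'c' -> ERROR (undeclared)
  Line 3: use 'x' -> ERROR (undeclared)
  Line 4: use 'b' -> ERROR (undeclared)
Total undeclared variable errors: 4

4


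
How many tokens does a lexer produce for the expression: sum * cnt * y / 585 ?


Scanning 'sum * cnt * y / 585'
Token 1: 'sum' -> identifier
Token 2: '*' -> operator
Token 3: 'cnt' -> identifier
Token 4: '*' -> operator
Token 5: 'y' -> identifier
Token 6: '/' -> operator
Token 7: '585' -> integer_literal
Total tokens: 7

7


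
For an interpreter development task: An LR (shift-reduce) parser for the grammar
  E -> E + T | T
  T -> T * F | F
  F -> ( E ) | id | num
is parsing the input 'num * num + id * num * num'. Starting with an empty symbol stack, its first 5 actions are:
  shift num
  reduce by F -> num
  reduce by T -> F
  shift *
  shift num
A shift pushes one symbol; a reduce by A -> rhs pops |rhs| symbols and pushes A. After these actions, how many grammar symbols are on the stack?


Tracking the symbol stack through each action:
  Action 1: shift 'num' : push -> stack = [num] (size 1)
  Action 2: reduce by F -> num : pop 1, push F -> stack = [F] (size 1)
  Action 3: reduce by T -> F : pop 1, push T -> stack = [T] (size 1)
  Action 4: shift '*' : push -> stack = [T, *] (size 2)
  Action 5: shift 'num' : push -> stack = [T, *, num] (size 3)
Final stack size: 3

3


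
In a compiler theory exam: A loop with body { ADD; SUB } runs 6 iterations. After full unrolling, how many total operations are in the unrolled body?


Loop body operations: ADD, SUB (2 ops per iteration)
Unrolling 6 iterations:
  Iteration 1: ADD, SUB (2 ops)
  Iteration 2: ADD, SUB (2 ops)
  Iteration 3: ADD, SUB (2 ops)
  Iteration 4: ADD, SUB (2 ops)
  Iteration 5: ADD, SUB (2 ops)
  Iteration 6: ADD, SUB (2 ops)
Total: 6 iterations * 2 ops/iter = 12 operations

12


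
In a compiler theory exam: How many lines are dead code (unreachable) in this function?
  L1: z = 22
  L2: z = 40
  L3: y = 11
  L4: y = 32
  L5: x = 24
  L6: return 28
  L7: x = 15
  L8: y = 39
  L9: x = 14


Analyzing control flow:
  L1: reachable (before return)
  L2: reachable (before return)
  L3: reachable (before return)
  L4: reachable (before return)
  L5: reachable (before return)
  L6: reachable (return statement)
  L7: DEAD (after return at L6)
  L8: DEAD (after return at L6)
  L9: DEAD (after return at L6)
Return at L6, total lines = 9
Dead lines: L7 through L9
Count: 3

3


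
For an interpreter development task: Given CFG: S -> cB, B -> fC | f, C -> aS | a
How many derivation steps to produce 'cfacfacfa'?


Grammar: S -> cB, B -> fC | f, C -> aS | a
Deriving 'cfacfacfa':
Step 1: S -> cB => cB
Step 2: B -> fC => cfC
Step 3: C -> aS => cfaS
Step 4: S -> cB => cfacB
Step 5: B -> fC => cfacfC
Step 6: C -> aS => cfacfaS
Step 7: S -> cB => cfacfacB
Step 8: B -> fC => cfacfacfC
Step 9: C -> a => cfacfacfa
Total derivation steps: 9

9


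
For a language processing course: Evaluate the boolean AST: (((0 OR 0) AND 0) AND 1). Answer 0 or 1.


Step 1: Evaluate inner node
  0 OR 0 = 0
Step 2: Evaluate next node
  0 AND 0 = 0
Step 3: Evaluate root node
  0 AND 1 = 0

0


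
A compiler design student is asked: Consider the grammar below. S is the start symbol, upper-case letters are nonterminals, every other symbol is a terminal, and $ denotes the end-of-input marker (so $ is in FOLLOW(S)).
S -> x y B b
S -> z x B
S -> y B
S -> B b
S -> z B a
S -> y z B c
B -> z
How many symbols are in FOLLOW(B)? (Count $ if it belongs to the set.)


S is the start symbol and does not occur in any rule body, so FOLLOW(S) = {$}.
Examining every occurrence of B in a rule body:
  S -> x y B b : B is followed by terminal 'b' -> add 'b'
  S -> z x B : B is at the right end -> add FOLLOW(S) = {$}
  S -> y B : B is at the right end -> add FOLLOW(S) = {$} (already in the set)
  S -> B b : B is followed by terminal 'b' -> add 'b' (already in the set)
  S -> z B a : B is followed by terminal 'a' -> add 'a'
  S -> y z B c : B is followed by terminal 'c' -> add 'c'
  B -> z : B does not occur in the body -> contributes nothing
FOLLOW(B) = {a, b, c, $}
Count: 4

4


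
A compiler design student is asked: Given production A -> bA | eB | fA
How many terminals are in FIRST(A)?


Production: A -> bA | eB | fA
Examining each alternative for leading terminals:
  A -> bA : first terminal = 'b'
  A -> eB : first terminal = 'e'
  A -> fA : first terminal = 'f'
FIRST(A) = {b, e, f}
Count: 3

3


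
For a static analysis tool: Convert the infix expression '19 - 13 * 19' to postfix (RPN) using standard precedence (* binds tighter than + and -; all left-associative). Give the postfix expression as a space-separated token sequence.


Applying the shunting-yard algorithm:
  Operand 19 -> output
  Push '-' onto operator stack -> op-stack: [-]
  Operand 13 -> output
  Push '*' onto operator stack -> op-stack: [-, *]
  Operand 19 -> output
  End of input: pop '*' to output
  End of input: pop '-' to output
Postfix result: 19 13 19 * -

19 13 19 * -


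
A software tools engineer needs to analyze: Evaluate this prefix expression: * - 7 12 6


Parsing prefix expression: * - 7 12 6
Step 1: Innermost operation '- 7 12'
  7 - 12 = -5
Step 2: Outer operation '* [-5] 6'
  -5 * 6 = -30

-30


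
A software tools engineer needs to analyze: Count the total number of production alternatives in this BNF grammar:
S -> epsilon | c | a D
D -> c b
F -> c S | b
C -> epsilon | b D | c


Counting alternatives per rule:
  S: 3 alternative(s)
  D: 1 alternative(s)
  F: 2 alternative(s)
  C: 3 alternative(s)
Sum: 3 + 1 + 2 + 3 = 9

9


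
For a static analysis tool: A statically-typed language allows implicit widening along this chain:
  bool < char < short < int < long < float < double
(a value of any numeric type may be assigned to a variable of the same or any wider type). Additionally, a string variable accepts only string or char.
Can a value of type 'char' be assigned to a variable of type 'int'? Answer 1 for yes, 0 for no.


Target variable type: int
Source value type: char
Numeric ranks: char=1, int=3
Widening allowed iff rank(source) <= rank(target): 1 <= 3? Yes
Result: 1

1


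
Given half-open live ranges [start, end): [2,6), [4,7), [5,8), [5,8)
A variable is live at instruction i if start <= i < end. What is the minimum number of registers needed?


Live ranges:
  Var0: [2, 6)
  Var1: [4, 7)
  Var2: [5, 8)
  Var3: [5, 8)
Sweep-line events (position, delta, active):
  pos=2 start -> active=1
  pos=4 start -> active=2
  pos=5 start -> active=3
  pos=5 start -> active=4
  pos=6 end -> active=3
  pos=7 end -> active=2
  pos=8 end -> active=1
  pos=8 end -> active=0
Maximum simultaneous active: 4
Minimum registers needed: 4

4


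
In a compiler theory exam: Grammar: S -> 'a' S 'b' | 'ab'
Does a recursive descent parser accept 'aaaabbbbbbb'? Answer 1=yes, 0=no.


Grammar accepts strings of the form a^n b^n (n >= 1)
Word: 'aaaabbbbbbb'
Counting: 4 a's and 7 b's
Check: 4 == 7? No
Mismatch: a-count != b-count
Rejected

0


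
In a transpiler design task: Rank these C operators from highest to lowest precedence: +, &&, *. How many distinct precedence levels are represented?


Looking up precedence for each operator:
  + -> precedence 5
  && -> precedence 2
  * -> precedence 6
Sorted highest to lowest: *, +, &&
Distinct precedence values: [6, 5, 2]
Number of distinct levels: 3

3


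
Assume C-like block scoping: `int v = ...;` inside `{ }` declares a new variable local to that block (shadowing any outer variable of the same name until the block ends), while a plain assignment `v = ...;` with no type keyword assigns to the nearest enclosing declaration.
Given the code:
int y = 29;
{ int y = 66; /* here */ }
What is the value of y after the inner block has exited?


Analyzing scoping rules:
Outer scope: declares y = 29
Inner block: 'int y = 66;' declares a NEW y that shadows the outer one
When the block exits the inner y goes out of scope; the outer y was never modified -> 29
Result: 29

29


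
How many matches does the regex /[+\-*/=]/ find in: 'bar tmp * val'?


Pattern: /[+\-*/=]/ (operators)
Input: 'bar tmp * val'
Scanning for matches:
  Match 1: '*'
Total matches: 1

1


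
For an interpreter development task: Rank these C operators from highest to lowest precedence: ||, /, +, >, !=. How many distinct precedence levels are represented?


Looking up precedence for each operator:
  || -> precedence 1
  / -> precedence 6
  + -> precedence 5
  > -> precedence 4
  != -> precedence 3
Sorted highest to lowest: /, +, >, !=, ||
Distinct precedence values: [6, 5, 4, 3, 1]
Number of distinct levels: 5

5


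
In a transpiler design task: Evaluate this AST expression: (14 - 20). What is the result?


Expression: (14 - 20)
Evaluating step by step:
  14 - 20 = -6
Result: -6

-6


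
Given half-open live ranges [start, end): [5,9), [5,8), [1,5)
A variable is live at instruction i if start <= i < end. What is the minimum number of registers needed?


Live ranges:
  Var0: [5, 9)
  Var1: [5, 8)
  Var2: [1, 5)
Sweep-line events (position, delta, active):
  pos=1 start -> active=1
  pos=5 end -> active=0
  pos=5 start -> active=1
  pos=5 start -> active=2
  pos=8 end -> active=1
  pos=9 end -> active=0
Maximum simultaneous active: 2
Minimum registers needed: 2

2


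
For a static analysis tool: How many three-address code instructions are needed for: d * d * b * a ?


Expression: d * d * b * a
Generating three-address code (respecting * over +/- precedence):
  Instruction 1: t1 = d * d
  Instruction 2: t2 = t1 * b
  Instruction 3: t3 = t2 * a
Total instructions: 3

3


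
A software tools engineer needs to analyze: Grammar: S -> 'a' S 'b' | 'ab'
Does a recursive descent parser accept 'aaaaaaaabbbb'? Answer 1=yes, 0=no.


Grammar accepts strings of the form a^n b^n (n >= 1)
Word: 'aaaaaaaabbbb'
Counting: 8 a's and 4 b's
Check: 8 == 4? No
Mismatch: a-count != b-count
Rejected

0


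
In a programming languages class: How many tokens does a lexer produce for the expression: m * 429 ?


Scanning 'm * 429'
Token 1: 'm' -> identifier
Token 2: '*' -> operator
Token 3: '429' -> integer_literal
Total tokens: 3

3


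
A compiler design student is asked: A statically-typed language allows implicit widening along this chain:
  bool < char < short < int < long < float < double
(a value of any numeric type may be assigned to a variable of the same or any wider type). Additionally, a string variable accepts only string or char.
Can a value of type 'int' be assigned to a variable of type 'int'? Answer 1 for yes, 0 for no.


Target variable type: int
Source value type: int
Numeric ranks: int=3, int=3
Widening allowed iff rank(source) <= rank(target): 3 <= 3? Yes
Result: 1

1


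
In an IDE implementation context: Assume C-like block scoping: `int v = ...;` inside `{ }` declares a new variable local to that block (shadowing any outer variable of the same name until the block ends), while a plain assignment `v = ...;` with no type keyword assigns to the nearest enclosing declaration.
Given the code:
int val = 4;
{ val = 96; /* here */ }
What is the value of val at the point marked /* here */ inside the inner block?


Analyzing scoping rules:
Outer scope: declares val = 4
Inner block: 'val = 96;' has no type keyword, so it is an assignment to the outer val (no shadowing)
Inside the block, after the assignment -> 96
Result: 96

96


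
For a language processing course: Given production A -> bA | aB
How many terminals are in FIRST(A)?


Production: A -> bA | aB
Examining each alternative for leading terminals:
  A -> bA : first terminal = 'b'
  A -> aB : first terminal = 'a'
FIRST(A) = {a, b}
Count: 2

2


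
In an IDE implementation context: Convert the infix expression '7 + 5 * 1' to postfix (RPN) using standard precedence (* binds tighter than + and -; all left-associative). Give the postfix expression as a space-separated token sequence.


Applying the shunting-yard algorithm:
  Operand 7 -> output
  Push '+' onto operator stack -> op-stack: [+]
  Operand 5 -> output
  Push '*' onto operator stack -> op-stack: [+, *]
  Operand 1 -> output
  End of input: pop '*' to output
  End of input: pop '+' to output
Postfix result: 7 5 1 * +

7 5 1 * +


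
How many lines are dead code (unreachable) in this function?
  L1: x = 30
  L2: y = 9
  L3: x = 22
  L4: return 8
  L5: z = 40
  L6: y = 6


Analyzing control flow:
  L1: reachable (before return)
  L2: reachable (before return)
  L3: reachable (before return)
  L4: reachable (return statement)
  L5: DEAD (after return at L4)
  L6: DEAD (after return at L4)
Return at L4, total lines = 6
Dead lines: L5 through L6
Count: 2

2
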